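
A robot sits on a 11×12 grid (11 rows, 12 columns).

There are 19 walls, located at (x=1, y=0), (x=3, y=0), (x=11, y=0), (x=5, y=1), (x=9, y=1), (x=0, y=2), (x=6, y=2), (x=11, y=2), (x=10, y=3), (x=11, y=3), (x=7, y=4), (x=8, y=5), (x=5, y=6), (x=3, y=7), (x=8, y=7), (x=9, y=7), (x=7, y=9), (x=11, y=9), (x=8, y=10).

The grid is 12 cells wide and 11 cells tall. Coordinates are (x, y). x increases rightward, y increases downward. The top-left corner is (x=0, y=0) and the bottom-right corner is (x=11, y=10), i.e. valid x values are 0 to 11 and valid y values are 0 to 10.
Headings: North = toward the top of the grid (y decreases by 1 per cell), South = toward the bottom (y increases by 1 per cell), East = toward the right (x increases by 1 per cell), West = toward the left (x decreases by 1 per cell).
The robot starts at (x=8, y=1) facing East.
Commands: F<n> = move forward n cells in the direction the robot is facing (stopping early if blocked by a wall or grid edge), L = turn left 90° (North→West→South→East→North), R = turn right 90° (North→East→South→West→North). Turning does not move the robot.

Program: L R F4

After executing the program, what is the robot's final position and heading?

Start: (x=8, y=1), facing East
  L: turn left, now facing North
  R: turn right, now facing East
  F4: move forward 0/4 (blocked), now at (x=8, y=1)
Final: (x=8, y=1), facing East

Answer: Final position: (x=8, y=1), facing East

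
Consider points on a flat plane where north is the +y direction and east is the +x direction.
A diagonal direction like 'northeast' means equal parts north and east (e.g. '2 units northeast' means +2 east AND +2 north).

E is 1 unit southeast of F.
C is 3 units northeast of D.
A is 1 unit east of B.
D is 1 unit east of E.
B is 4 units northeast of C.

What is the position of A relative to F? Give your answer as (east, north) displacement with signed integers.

Place F at the origin (east=0, north=0).
  E is 1 unit southeast of F: delta (east=+1, north=-1); E at (east=1, north=-1).
  D is 1 unit east of E: delta (east=+1, north=+0); D at (east=2, north=-1).
  C is 3 units northeast of D: delta (east=+3, north=+3); C at (east=5, north=2).
  B is 4 units northeast of C: delta (east=+4, north=+4); B at (east=9, north=6).
  A is 1 unit east of B: delta (east=+1, north=+0); A at (east=10, north=6).
Therefore A relative to F: (east=10, north=6).

Answer: A is at (east=10, north=6) relative to F.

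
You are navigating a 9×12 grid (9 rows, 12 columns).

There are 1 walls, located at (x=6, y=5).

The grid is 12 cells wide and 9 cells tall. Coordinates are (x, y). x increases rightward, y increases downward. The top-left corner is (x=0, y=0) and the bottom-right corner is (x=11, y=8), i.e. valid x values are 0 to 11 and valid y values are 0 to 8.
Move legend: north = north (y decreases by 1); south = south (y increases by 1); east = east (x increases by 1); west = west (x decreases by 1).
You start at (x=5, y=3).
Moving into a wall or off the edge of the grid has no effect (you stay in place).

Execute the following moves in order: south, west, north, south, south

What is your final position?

Start: (x=5, y=3)
  south (south): (x=5, y=3) -> (x=5, y=4)
  west (west): (x=5, y=4) -> (x=4, y=4)
  north (north): (x=4, y=4) -> (x=4, y=3)
  south (south): (x=4, y=3) -> (x=4, y=4)
  south (south): (x=4, y=4) -> (x=4, y=5)
Final: (x=4, y=5)

Answer: Final position: (x=4, y=5)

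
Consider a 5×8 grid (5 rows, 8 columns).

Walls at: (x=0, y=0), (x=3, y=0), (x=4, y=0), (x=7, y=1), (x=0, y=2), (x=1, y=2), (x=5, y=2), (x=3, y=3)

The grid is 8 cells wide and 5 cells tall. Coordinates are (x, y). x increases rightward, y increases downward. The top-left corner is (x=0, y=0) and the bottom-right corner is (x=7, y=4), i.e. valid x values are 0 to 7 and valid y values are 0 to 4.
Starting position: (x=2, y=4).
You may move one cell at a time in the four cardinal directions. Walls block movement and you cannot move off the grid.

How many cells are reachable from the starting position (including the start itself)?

BFS flood-fill from (x=2, y=4):
  Distance 0: (x=2, y=4)
  Distance 1: (x=2, y=3), (x=1, y=4), (x=3, y=4)
  Distance 2: (x=2, y=2), (x=1, y=3), (x=0, y=4), (x=4, y=4)
  Distance 3: (x=2, y=1), (x=3, y=2), (x=0, y=3), (x=4, y=3), (x=5, y=4)
  Distance 4: (x=2, y=0), (x=1, y=1), (x=3, y=1), (x=4, y=2), (x=5, y=3), (x=6, y=4)
  Distance 5: (x=1, y=0), (x=0, y=1), (x=4, y=1), (x=6, y=3), (x=7, y=4)
  Distance 6: (x=5, y=1), (x=6, y=2), (x=7, y=3)
  Distance 7: (x=5, y=0), (x=6, y=1), (x=7, y=2)
  Distance 8: (x=6, y=0)
  Distance 9: (x=7, y=0)
Total reachable: 32 (grid has 32 open cells total)

Answer: Reachable cells: 32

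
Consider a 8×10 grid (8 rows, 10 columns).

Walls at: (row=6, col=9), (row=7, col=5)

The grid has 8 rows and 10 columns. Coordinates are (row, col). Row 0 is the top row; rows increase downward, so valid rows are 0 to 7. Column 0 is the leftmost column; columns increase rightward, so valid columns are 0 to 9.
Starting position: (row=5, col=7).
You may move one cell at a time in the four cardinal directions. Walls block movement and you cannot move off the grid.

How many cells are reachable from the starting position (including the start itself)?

Answer: Reachable cells: 78

Derivation:
BFS flood-fill from (row=5, col=7):
  Distance 0: (row=5, col=7)
  Distance 1: (row=4, col=7), (row=5, col=6), (row=5, col=8), (row=6, col=7)
  Distance 2: (row=3, col=7), (row=4, col=6), (row=4, col=8), (row=5, col=5), (row=5, col=9), (row=6, col=6), (row=6, col=8), (row=7, col=7)
  Distance 3: (row=2, col=7), (row=3, col=6), (row=3, col=8), (row=4, col=5), (row=4, col=9), (row=5, col=4), (row=6, col=5), (row=7, col=6), (row=7, col=8)
  Distance 4: (row=1, col=7), (row=2, col=6), (row=2, col=8), (row=3, col=5), (row=3, col=9), (row=4, col=4), (row=5, col=3), (row=6, col=4), (row=7, col=9)
  Distance 5: (row=0, col=7), (row=1, col=6), (row=1, col=8), (row=2, col=5), (row=2, col=9), (row=3, col=4), (row=4, col=3), (row=5, col=2), (row=6, col=3), (row=7, col=4)
  Distance 6: (row=0, col=6), (row=0, col=8), (row=1, col=5), (row=1, col=9), (row=2, col=4), (row=3, col=3), (row=4, col=2), (row=5, col=1), (row=6, col=2), (row=7, col=3)
  Distance 7: (row=0, col=5), (row=0, col=9), (row=1, col=4), (row=2, col=3), (row=3, col=2), (row=4, col=1), (row=5, col=0), (row=6, col=1), (row=7, col=2)
  Distance 8: (row=0, col=4), (row=1, col=3), (row=2, col=2), (row=3, col=1), (row=4, col=0), (row=6, col=0), (row=7, col=1)
  Distance 9: (row=0, col=3), (row=1, col=2), (row=2, col=1), (row=3, col=0), (row=7, col=0)
  Distance 10: (row=0, col=2), (row=1, col=1), (row=2, col=0)
  Distance 11: (row=0, col=1), (row=1, col=0)
  Distance 12: (row=0, col=0)
Total reachable: 78 (grid has 78 open cells total)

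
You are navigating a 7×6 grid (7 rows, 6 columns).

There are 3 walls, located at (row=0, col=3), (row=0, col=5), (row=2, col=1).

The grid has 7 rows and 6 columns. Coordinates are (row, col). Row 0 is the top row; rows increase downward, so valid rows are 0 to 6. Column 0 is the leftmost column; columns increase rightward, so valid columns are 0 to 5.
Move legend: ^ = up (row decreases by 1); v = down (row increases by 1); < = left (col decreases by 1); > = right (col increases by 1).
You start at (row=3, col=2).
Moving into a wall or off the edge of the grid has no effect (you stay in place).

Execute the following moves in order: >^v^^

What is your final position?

Start: (row=3, col=2)
  > (right): (row=3, col=2) -> (row=3, col=3)
  ^ (up): (row=3, col=3) -> (row=2, col=3)
  v (down): (row=2, col=3) -> (row=3, col=3)
  ^ (up): (row=3, col=3) -> (row=2, col=3)
  ^ (up): (row=2, col=3) -> (row=1, col=3)
Final: (row=1, col=3)

Answer: Final position: (row=1, col=3)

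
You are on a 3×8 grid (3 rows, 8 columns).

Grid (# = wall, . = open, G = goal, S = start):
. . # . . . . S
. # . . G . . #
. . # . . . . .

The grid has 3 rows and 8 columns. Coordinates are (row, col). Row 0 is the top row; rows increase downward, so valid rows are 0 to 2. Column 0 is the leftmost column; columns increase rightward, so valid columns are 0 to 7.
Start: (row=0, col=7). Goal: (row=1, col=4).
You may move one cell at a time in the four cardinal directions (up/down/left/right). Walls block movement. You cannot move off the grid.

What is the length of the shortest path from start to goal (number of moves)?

BFS from (row=0, col=7) until reaching (row=1, col=4):
  Distance 0: (row=0, col=7)
  Distance 1: (row=0, col=6)
  Distance 2: (row=0, col=5), (row=1, col=6)
  Distance 3: (row=0, col=4), (row=1, col=5), (row=2, col=6)
  Distance 4: (row=0, col=3), (row=1, col=4), (row=2, col=5), (row=2, col=7)  <- goal reached here
One shortest path (4 moves): (row=0, col=7) -> (row=0, col=6) -> (row=0, col=5) -> (row=0, col=4) -> (row=1, col=4)

Answer: Shortest path length: 4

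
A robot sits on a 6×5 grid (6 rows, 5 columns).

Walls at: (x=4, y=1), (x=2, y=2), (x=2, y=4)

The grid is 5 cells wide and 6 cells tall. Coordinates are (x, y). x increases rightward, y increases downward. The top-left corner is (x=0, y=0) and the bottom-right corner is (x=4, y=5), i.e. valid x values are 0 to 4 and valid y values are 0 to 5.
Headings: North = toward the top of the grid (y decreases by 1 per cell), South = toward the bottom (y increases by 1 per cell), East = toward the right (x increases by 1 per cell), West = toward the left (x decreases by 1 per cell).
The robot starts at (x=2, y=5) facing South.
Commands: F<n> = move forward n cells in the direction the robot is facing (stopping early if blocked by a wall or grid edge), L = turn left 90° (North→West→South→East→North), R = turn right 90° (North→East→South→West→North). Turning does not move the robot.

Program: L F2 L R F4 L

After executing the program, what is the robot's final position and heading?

Answer: Final position: (x=4, y=5), facing North

Derivation:
Start: (x=2, y=5), facing South
  L: turn left, now facing East
  F2: move forward 2, now at (x=4, y=5)
  L: turn left, now facing North
  R: turn right, now facing East
  F4: move forward 0/4 (blocked), now at (x=4, y=5)
  L: turn left, now facing North
Final: (x=4, y=5), facing North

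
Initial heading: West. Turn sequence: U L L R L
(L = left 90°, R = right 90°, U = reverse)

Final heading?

Start: West
  U (U-turn (180°)) -> East
  L (left (90° counter-clockwise)) -> North
  L (left (90° counter-clockwise)) -> West
  R (right (90° clockwise)) -> North
  L (left (90° counter-clockwise)) -> West
Final: West

Answer: Final heading: West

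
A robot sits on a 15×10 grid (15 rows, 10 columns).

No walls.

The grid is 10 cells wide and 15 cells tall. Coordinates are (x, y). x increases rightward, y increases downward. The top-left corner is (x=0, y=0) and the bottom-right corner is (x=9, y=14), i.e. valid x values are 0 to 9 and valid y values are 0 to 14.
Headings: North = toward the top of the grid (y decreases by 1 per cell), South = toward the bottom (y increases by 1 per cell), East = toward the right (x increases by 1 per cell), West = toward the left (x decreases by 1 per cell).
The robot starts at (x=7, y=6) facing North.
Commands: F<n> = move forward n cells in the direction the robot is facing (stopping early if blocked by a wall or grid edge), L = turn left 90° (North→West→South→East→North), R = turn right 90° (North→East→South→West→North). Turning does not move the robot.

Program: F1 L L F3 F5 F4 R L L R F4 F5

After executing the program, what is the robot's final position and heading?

Answer: Final position: (x=7, y=14), facing South

Derivation:
Start: (x=7, y=6), facing North
  F1: move forward 1, now at (x=7, y=5)
  L: turn left, now facing West
  L: turn left, now facing South
  F3: move forward 3, now at (x=7, y=8)
  F5: move forward 5, now at (x=7, y=13)
  F4: move forward 1/4 (blocked), now at (x=7, y=14)
  R: turn right, now facing West
  L: turn left, now facing South
  L: turn left, now facing East
  R: turn right, now facing South
  F4: move forward 0/4 (blocked), now at (x=7, y=14)
  F5: move forward 0/5 (blocked), now at (x=7, y=14)
Final: (x=7, y=14), facing South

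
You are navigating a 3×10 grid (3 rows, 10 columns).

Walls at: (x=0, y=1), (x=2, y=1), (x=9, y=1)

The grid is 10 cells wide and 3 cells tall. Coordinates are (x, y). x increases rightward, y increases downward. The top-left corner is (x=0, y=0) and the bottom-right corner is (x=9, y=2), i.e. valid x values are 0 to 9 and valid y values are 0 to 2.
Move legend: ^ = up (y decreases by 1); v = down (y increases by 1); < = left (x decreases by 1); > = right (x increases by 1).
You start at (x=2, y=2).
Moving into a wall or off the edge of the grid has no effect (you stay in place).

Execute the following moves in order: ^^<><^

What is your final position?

Answer: Final position: (x=1, y=1)

Derivation:
Start: (x=2, y=2)
  ^ (up): blocked, stay at (x=2, y=2)
  ^ (up): blocked, stay at (x=2, y=2)
  < (left): (x=2, y=2) -> (x=1, y=2)
  > (right): (x=1, y=2) -> (x=2, y=2)
  < (left): (x=2, y=2) -> (x=1, y=2)
  ^ (up): (x=1, y=2) -> (x=1, y=1)
Final: (x=1, y=1)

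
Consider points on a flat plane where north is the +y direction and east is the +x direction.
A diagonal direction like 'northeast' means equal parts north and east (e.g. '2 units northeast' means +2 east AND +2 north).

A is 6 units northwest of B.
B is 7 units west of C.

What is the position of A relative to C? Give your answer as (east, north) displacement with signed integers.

Place C at the origin (east=0, north=0).
  B is 7 units west of C: delta (east=-7, north=+0); B at (east=-7, north=0).
  A is 6 units northwest of B: delta (east=-6, north=+6); A at (east=-13, north=6).
Therefore A relative to C: (east=-13, north=6).

Answer: A is at (east=-13, north=6) relative to C.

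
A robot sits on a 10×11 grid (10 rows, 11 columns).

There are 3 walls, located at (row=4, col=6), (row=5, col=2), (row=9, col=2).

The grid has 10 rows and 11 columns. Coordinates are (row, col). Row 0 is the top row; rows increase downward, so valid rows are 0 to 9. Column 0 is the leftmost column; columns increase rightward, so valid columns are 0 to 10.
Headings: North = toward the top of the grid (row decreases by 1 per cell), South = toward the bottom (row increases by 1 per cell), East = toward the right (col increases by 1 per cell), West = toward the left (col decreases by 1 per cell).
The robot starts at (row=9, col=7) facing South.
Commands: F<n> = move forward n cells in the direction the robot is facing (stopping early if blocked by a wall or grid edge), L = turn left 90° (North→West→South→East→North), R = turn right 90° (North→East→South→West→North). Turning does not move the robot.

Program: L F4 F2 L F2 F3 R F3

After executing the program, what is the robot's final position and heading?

Answer: Final position: (row=4, col=10), facing East

Derivation:
Start: (row=9, col=7), facing South
  L: turn left, now facing East
  F4: move forward 3/4 (blocked), now at (row=9, col=10)
  F2: move forward 0/2 (blocked), now at (row=9, col=10)
  L: turn left, now facing North
  F2: move forward 2, now at (row=7, col=10)
  F3: move forward 3, now at (row=4, col=10)
  R: turn right, now facing East
  F3: move forward 0/3 (blocked), now at (row=4, col=10)
Final: (row=4, col=10), facing East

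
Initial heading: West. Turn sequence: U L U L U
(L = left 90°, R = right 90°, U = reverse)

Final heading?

Start: West
  U (U-turn (180°)) -> East
  L (left (90° counter-clockwise)) -> North
  U (U-turn (180°)) -> South
  L (left (90° counter-clockwise)) -> East
  U (U-turn (180°)) -> West
Final: West

Answer: Final heading: West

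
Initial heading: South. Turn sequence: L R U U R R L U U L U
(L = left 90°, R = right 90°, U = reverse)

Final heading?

Answer: Final heading: North

Derivation:
Start: South
  L (left (90° counter-clockwise)) -> East
  R (right (90° clockwise)) -> South
  U (U-turn (180°)) -> North
  U (U-turn (180°)) -> South
  R (right (90° clockwise)) -> West
  R (right (90° clockwise)) -> North
  L (left (90° counter-clockwise)) -> West
  U (U-turn (180°)) -> East
  U (U-turn (180°)) -> West
  L (left (90° counter-clockwise)) -> South
  U (U-turn (180°)) -> North
Final: North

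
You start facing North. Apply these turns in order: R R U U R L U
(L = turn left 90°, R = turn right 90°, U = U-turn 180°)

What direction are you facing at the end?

Start: North
  R (right (90° clockwise)) -> East
  R (right (90° clockwise)) -> South
  U (U-turn (180°)) -> North
  U (U-turn (180°)) -> South
  R (right (90° clockwise)) -> West
  L (left (90° counter-clockwise)) -> South
  U (U-turn (180°)) -> North
Final: North

Answer: Final heading: North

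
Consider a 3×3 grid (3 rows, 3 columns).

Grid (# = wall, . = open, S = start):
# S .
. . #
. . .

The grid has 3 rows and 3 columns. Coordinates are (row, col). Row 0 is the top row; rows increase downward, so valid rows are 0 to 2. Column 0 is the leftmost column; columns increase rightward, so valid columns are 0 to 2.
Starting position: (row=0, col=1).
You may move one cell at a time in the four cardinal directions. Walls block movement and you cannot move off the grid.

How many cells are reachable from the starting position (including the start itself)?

BFS flood-fill from (row=0, col=1):
  Distance 0: (row=0, col=1)
  Distance 1: (row=0, col=2), (row=1, col=1)
  Distance 2: (row=1, col=0), (row=2, col=1)
  Distance 3: (row=2, col=0), (row=2, col=2)
Total reachable: 7 (grid has 7 open cells total)

Answer: Reachable cells: 7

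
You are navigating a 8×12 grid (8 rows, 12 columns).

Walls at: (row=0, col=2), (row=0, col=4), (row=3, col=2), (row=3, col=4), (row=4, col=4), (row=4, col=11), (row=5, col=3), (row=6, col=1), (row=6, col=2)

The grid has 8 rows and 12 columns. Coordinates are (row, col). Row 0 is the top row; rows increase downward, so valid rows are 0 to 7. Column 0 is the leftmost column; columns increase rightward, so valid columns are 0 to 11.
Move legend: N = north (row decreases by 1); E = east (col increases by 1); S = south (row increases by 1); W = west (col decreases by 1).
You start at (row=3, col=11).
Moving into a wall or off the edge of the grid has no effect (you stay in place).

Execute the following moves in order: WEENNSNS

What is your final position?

Answer: Final position: (row=2, col=11)

Derivation:
Start: (row=3, col=11)
  W (west): (row=3, col=11) -> (row=3, col=10)
  E (east): (row=3, col=10) -> (row=3, col=11)
  E (east): blocked, stay at (row=3, col=11)
  N (north): (row=3, col=11) -> (row=2, col=11)
  N (north): (row=2, col=11) -> (row=1, col=11)
  S (south): (row=1, col=11) -> (row=2, col=11)
  N (north): (row=2, col=11) -> (row=1, col=11)
  S (south): (row=1, col=11) -> (row=2, col=11)
Final: (row=2, col=11)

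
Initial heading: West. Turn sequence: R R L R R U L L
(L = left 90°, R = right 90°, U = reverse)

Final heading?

Answer: Final heading: South

Derivation:
Start: West
  R (right (90° clockwise)) -> North
  R (right (90° clockwise)) -> East
  L (left (90° counter-clockwise)) -> North
  R (right (90° clockwise)) -> East
  R (right (90° clockwise)) -> South
  U (U-turn (180°)) -> North
  L (left (90° counter-clockwise)) -> West
  L (left (90° counter-clockwise)) -> South
Final: South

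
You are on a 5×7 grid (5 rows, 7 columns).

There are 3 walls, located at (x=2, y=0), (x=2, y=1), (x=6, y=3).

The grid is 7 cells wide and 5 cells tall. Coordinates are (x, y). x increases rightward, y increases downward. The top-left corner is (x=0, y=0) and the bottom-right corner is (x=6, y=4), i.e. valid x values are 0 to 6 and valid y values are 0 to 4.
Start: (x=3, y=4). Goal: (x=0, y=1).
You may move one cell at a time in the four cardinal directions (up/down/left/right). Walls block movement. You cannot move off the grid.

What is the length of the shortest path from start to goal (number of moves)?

Answer: Shortest path length: 6

Derivation:
BFS from (x=3, y=4) until reaching (x=0, y=1):
  Distance 0: (x=3, y=4)
  Distance 1: (x=3, y=3), (x=2, y=4), (x=4, y=4)
  Distance 2: (x=3, y=2), (x=2, y=3), (x=4, y=3), (x=1, y=4), (x=5, y=4)
  Distance 3: (x=3, y=1), (x=2, y=2), (x=4, y=2), (x=1, y=3), (x=5, y=3), (x=0, y=4), (x=6, y=4)
  Distance 4: (x=3, y=0), (x=4, y=1), (x=1, y=2), (x=5, y=2), (x=0, y=3)
  Distance 5: (x=4, y=0), (x=1, y=1), (x=5, y=1), (x=0, y=2), (x=6, y=2)
  Distance 6: (x=1, y=0), (x=5, y=0), (x=0, y=1), (x=6, y=1)  <- goal reached here
One shortest path (6 moves): (x=3, y=4) -> (x=2, y=4) -> (x=1, y=4) -> (x=0, y=4) -> (x=0, y=3) -> (x=0, y=2) -> (x=0, y=1)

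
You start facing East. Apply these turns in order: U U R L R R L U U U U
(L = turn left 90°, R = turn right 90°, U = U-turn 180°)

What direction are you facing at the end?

Start: East
  U (U-turn (180°)) -> West
  U (U-turn (180°)) -> East
  R (right (90° clockwise)) -> South
  L (left (90° counter-clockwise)) -> East
  R (right (90° clockwise)) -> South
  R (right (90° clockwise)) -> West
  L (left (90° counter-clockwise)) -> South
  U (U-turn (180°)) -> North
  U (U-turn (180°)) -> South
  U (U-turn (180°)) -> North
  U (U-turn (180°)) -> South
Final: South

Answer: Final heading: South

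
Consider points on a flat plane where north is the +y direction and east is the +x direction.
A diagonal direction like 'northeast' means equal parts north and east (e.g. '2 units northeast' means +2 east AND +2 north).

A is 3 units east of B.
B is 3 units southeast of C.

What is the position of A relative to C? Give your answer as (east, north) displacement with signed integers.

Place C at the origin (east=0, north=0).
  B is 3 units southeast of C: delta (east=+3, north=-3); B at (east=3, north=-3).
  A is 3 units east of B: delta (east=+3, north=+0); A at (east=6, north=-3).
Therefore A relative to C: (east=6, north=-3).

Answer: A is at (east=6, north=-3) relative to C.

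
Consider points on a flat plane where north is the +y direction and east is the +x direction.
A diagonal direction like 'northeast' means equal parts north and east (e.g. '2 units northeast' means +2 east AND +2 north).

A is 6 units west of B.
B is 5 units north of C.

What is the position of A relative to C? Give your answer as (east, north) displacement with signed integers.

Place C at the origin (east=0, north=0).
  B is 5 units north of C: delta (east=+0, north=+5); B at (east=0, north=5).
  A is 6 units west of B: delta (east=-6, north=+0); A at (east=-6, north=5).
Therefore A relative to C: (east=-6, north=5).

Answer: A is at (east=-6, north=5) relative to C.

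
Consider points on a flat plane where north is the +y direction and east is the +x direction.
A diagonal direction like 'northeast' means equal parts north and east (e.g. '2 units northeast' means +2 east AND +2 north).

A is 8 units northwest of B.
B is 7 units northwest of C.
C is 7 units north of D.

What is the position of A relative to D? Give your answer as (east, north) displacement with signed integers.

Place D at the origin (east=0, north=0).
  C is 7 units north of D: delta (east=+0, north=+7); C at (east=0, north=7).
  B is 7 units northwest of C: delta (east=-7, north=+7); B at (east=-7, north=14).
  A is 8 units northwest of B: delta (east=-8, north=+8); A at (east=-15, north=22).
Therefore A relative to D: (east=-15, north=22).

Answer: A is at (east=-15, north=22) relative to D.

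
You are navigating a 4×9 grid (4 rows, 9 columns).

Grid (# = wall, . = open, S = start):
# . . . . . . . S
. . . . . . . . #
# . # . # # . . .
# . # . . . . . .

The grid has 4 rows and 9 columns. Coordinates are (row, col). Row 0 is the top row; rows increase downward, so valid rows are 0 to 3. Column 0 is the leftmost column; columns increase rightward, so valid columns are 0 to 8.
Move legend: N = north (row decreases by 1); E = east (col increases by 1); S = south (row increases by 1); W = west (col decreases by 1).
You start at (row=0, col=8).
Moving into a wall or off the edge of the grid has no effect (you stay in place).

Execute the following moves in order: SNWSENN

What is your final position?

Start: (row=0, col=8)
  S (south): blocked, stay at (row=0, col=8)
  N (north): blocked, stay at (row=0, col=8)
  W (west): (row=0, col=8) -> (row=0, col=7)
  S (south): (row=0, col=7) -> (row=1, col=7)
  E (east): blocked, stay at (row=1, col=7)
  N (north): (row=1, col=7) -> (row=0, col=7)
  N (north): blocked, stay at (row=0, col=7)
Final: (row=0, col=7)

Answer: Final position: (row=0, col=7)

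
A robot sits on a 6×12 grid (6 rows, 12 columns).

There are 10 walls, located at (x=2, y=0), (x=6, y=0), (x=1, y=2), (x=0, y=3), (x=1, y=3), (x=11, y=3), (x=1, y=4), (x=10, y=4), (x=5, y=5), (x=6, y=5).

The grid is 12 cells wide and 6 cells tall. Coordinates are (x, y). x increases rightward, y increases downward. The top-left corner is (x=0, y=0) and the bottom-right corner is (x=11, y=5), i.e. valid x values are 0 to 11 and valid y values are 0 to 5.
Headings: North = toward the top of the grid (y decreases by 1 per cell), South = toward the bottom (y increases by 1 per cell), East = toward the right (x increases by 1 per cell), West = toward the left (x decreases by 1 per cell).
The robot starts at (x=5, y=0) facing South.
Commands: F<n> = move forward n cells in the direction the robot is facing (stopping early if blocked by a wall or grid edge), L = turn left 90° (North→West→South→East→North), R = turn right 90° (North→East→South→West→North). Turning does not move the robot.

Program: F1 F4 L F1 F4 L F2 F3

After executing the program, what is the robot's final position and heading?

Answer: Final position: (x=9, y=0), facing North

Derivation:
Start: (x=5, y=0), facing South
  F1: move forward 1, now at (x=5, y=1)
  F4: move forward 3/4 (blocked), now at (x=5, y=4)
  L: turn left, now facing East
  F1: move forward 1, now at (x=6, y=4)
  F4: move forward 3/4 (blocked), now at (x=9, y=4)
  L: turn left, now facing North
  F2: move forward 2, now at (x=9, y=2)
  F3: move forward 2/3 (blocked), now at (x=9, y=0)
Final: (x=9, y=0), facing North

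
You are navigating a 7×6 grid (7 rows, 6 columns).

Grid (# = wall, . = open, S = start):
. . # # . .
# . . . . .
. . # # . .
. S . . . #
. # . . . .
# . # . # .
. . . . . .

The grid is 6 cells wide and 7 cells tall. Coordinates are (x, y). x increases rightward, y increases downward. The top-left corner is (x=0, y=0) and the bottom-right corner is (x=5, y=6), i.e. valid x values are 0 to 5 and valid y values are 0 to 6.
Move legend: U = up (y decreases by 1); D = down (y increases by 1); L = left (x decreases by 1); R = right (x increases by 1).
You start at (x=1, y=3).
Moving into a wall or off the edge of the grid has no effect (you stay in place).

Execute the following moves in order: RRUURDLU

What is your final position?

Answer: Final position: (x=3, y=3)

Derivation:
Start: (x=1, y=3)
  R (right): (x=1, y=3) -> (x=2, y=3)
  R (right): (x=2, y=3) -> (x=3, y=3)
  U (up): blocked, stay at (x=3, y=3)
  U (up): blocked, stay at (x=3, y=3)
  R (right): (x=3, y=3) -> (x=4, y=3)
  D (down): (x=4, y=3) -> (x=4, y=4)
  L (left): (x=4, y=4) -> (x=3, y=4)
  U (up): (x=3, y=4) -> (x=3, y=3)
Final: (x=3, y=3)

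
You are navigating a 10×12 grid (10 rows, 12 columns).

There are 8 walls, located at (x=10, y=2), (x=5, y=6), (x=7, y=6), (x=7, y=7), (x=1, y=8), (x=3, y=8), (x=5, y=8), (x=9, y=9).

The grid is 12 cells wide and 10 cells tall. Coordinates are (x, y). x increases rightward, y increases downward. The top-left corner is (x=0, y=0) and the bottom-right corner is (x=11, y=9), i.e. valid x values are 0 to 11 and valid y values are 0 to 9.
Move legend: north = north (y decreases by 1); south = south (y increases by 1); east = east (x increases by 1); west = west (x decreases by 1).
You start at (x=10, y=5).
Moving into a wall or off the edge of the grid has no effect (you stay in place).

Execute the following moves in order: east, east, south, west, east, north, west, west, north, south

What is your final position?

Start: (x=10, y=5)
  east (east): (x=10, y=5) -> (x=11, y=5)
  east (east): blocked, stay at (x=11, y=5)
  south (south): (x=11, y=5) -> (x=11, y=6)
  west (west): (x=11, y=6) -> (x=10, y=6)
  east (east): (x=10, y=6) -> (x=11, y=6)
  north (north): (x=11, y=6) -> (x=11, y=5)
  west (west): (x=11, y=5) -> (x=10, y=5)
  west (west): (x=10, y=5) -> (x=9, y=5)
  north (north): (x=9, y=5) -> (x=9, y=4)
  south (south): (x=9, y=4) -> (x=9, y=5)
Final: (x=9, y=5)

Answer: Final position: (x=9, y=5)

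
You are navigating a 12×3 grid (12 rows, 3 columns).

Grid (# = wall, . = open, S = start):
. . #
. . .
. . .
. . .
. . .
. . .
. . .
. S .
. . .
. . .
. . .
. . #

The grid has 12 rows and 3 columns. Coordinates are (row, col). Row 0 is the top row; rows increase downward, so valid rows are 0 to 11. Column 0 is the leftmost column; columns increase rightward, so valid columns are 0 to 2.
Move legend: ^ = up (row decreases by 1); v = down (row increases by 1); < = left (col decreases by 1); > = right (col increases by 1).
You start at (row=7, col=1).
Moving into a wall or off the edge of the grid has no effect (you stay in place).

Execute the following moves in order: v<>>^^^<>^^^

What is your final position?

Answer: Final position: (row=2, col=2)

Derivation:
Start: (row=7, col=1)
  v (down): (row=7, col=1) -> (row=8, col=1)
  < (left): (row=8, col=1) -> (row=8, col=0)
  > (right): (row=8, col=0) -> (row=8, col=1)
  > (right): (row=8, col=1) -> (row=8, col=2)
  ^ (up): (row=8, col=2) -> (row=7, col=2)
  ^ (up): (row=7, col=2) -> (row=6, col=2)
  ^ (up): (row=6, col=2) -> (row=5, col=2)
  < (left): (row=5, col=2) -> (row=5, col=1)
  > (right): (row=5, col=1) -> (row=5, col=2)
  ^ (up): (row=5, col=2) -> (row=4, col=2)
  ^ (up): (row=4, col=2) -> (row=3, col=2)
  ^ (up): (row=3, col=2) -> (row=2, col=2)
Final: (row=2, col=2)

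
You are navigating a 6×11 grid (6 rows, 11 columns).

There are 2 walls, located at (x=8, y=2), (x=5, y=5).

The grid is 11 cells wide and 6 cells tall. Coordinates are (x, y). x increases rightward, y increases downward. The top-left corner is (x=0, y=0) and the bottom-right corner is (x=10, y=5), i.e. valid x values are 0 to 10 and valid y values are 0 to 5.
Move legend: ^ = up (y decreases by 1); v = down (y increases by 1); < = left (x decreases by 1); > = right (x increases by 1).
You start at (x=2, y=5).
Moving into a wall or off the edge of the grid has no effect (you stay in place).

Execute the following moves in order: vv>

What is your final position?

Start: (x=2, y=5)
  v (down): blocked, stay at (x=2, y=5)
  v (down): blocked, stay at (x=2, y=5)
  > (right): (x=2, y=5) -> (x=3, y=5)
Final: (x=3, y=5)

Answer: Final position: (x=3, y=5)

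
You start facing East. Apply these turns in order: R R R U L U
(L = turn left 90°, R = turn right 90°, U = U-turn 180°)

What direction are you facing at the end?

Answer: Final heading: West

Derivation:
Start: East
  R (right (90° clockwise)) -> South
  R (right (90° clockwise)) -> West
  R (right (90° clockwise)) -> North
  U (U-turn (180°)) -> South
  L (left (90° counter-clockwise)) -> East
  U (U-turn (180°)) -> West
Final: West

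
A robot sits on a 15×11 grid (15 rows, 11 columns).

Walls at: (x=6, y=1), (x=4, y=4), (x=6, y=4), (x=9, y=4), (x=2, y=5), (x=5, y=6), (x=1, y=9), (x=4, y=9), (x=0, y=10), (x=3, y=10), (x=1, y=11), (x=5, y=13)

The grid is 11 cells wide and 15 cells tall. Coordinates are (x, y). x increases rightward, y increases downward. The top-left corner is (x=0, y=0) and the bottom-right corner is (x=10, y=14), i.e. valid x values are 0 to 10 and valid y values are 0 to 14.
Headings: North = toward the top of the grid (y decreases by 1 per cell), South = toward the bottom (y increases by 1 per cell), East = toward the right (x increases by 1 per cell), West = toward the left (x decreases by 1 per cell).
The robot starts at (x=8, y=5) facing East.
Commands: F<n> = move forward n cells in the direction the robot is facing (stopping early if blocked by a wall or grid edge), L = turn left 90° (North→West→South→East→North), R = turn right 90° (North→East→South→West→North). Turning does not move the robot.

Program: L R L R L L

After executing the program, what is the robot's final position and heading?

Start: (x=8, y=5), facing East
  L: turn left, now facing North
  R: turn right, now facing East
  L: turn left, now facing North
  R: turn right, now facing East
  L: turn left, now facing North
  L: turn left, now facing West
Final: (x=8, y=5), facing West

Answer: Final position: (x=8, y=5), facing West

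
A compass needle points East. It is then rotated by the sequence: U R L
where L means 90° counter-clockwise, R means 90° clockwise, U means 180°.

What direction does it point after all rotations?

Start: East
  U (U-turn (180°)) -> West
  R (right (90° clockwise)) -> North
  L (left (90° counter-clockwise)) -> West
Final: West

Answer: Final heading: West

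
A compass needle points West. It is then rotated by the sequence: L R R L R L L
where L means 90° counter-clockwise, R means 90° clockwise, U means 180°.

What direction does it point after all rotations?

Answer: Final heading: South

Derivation:
Start: West
  L (left (90° counter-clockwise)) -> South
  R (right (90° clockwise)) -> West
  R (right (90° clockwise)) -> North
  L (left (90° counter-clockwise)) -> West
  R (right (90° clockwise)) -> North
  L (left (90° counter-clockwise)) -> West
  L (left (90° counter-clockwise)) -> South
Final: South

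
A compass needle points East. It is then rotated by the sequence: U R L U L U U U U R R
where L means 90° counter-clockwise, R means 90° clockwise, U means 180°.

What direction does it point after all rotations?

Start: East
  U (U-turn (180°)) -> West
  R (right (90° clockwise)) -> North
  L (left (90° counter-clockwise)) -> West
  U (U-turn (180°)) -> East
  L (left (90° counter-clockwise)) -> North
  U (U-turn (180°)) -> South
  U (U-turn (180°)) -> North
  U (U-turn (180°)) -> South
  U (U-turn (180°)) -> North
  R (right (90° clockwise)) -> East
  R (right (90° clockwise)) -> South
Final: South

Answer: Final heading: South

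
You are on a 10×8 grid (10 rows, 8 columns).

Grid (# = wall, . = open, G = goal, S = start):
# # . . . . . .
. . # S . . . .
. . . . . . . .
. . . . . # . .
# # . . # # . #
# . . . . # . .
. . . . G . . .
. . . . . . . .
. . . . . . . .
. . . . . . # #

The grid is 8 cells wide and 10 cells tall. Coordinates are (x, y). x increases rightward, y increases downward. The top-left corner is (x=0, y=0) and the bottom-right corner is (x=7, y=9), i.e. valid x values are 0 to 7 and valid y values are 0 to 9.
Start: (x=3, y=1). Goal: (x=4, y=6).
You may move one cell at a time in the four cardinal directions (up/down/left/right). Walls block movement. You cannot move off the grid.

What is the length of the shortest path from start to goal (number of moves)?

Answer: Shortest path length: 6

Derivation:
BFS from (x=3, y=1) until reaching (x=4, y=6):
  Distance 0: (x=3, y=1)
  Distance 1: (x=3, y=0), (x=4, y=1), (x=3, y=2)
  Distance 2: (x=2, y=0), (x=4, y=0), (x=5, y=1), (x=2, y=2), (x=4, y=2), (x=3, y=3)
  Distance 3: (x=5, y=0), (x=6, y=1), (x=1, y=2), (x=5, y=2), (x=2, y=3), (x=4, y=3), (x=3, y=4)
  Distance 4: (x=6, y=0), (x=1, y=1), (x=7, y=1), (x=0, y=2), (x=6, y=2), (x=1, y=3), (x=2, y=4), (x=3, y=5)
  Distance 5: (x=7, y=0), (x=0, y=1), (x=7, y=2), (x=0, y=3), (x=6, y=3), (x=2, y=5), (x=4, y=5), (x=3, y=6)
  Distance 6: (x=7, y=3), (x=6, y=4), (x=1, y=5), (x=2, y=6), (x=4, y=6), (x=3, y=7)  <- goal reached here
One shortest path (6 moves): (x=3, y=1) -> (x=3, y=2) -> (x=3, y=3) -> (x=3, y=4) -> (x=3, y=5) -> (x=4, y=5) -> (x=4, y=6)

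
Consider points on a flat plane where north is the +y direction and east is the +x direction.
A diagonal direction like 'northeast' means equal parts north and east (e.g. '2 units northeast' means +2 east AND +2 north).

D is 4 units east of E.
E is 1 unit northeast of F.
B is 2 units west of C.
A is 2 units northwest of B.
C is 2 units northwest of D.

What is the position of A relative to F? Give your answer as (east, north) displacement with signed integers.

Answer: A is at (east=-1, north=5) relative to F.

Derivation:
Place F at the origin (east=0, north=0).
  E is 1 unit northeast of F: delta (east=+1, north=+1); E at (east=1, north=1).
  D is 4 units east of E: delta (east=+4, north=+0); D at (east=5, north=1).
  C is 2 units northwest of D: delta (east=-2, north=+2); C at (east=3, north=3).
  B is 2 units west of C: delta (east=-2, north=+0); B at (east=1, north=3).
  A is 2 units northwest of B: delta (east=-2, north=+2); A at (east=-1, north=5).
Therefore A relative to F: (east=-1, north=5).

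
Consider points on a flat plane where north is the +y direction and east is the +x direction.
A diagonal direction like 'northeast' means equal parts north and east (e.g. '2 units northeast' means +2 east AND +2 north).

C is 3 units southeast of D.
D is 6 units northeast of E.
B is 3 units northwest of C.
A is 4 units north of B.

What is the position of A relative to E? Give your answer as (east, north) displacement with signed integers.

Place E at the origin (east=0, north=0).
  D is 6 units northeast of E: delta (east=+6, north=+6); D at (east=6, north=6).
  C is 3 units southeast of D: delta (east=+3, north=-3); C at (east=9, north=3).
  B is 3 units northwest of C: delta (east=-3, north=+3); B at (east=6, north=6).
  A is 4 units north of B: delta (east=+0, north=+4); A at (east=6, north=10).
Therefore A relative to E: (east=6, north=10).

Answer: A is at (east=6, north=10) relative to E.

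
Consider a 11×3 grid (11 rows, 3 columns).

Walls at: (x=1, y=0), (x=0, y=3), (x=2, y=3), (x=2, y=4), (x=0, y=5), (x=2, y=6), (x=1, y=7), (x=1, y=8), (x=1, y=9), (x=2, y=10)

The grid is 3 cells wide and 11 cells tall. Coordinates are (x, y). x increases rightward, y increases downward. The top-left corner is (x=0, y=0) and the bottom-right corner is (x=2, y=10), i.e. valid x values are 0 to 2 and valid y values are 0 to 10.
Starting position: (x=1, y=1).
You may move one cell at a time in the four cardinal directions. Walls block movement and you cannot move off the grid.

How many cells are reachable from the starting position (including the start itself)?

BFS flood-fill from (x=1, y=1):
  Distance 0: (x=1, y=1)
  Distance 1: (x=0, y=1), (x=2, y=1), (x=1, y=2)
  Distance 2: (x=0, y=0), (x=2, y=0), (x=0, y=2), (x=2, y=2), (x=1, y=3)
  Distance 3: (x=1, y=4)
  Distance 4: (x=0, y=4), (x=1, y=5)
  Distance 5: (x=2, y=5), (x=1, y=6)
  Distance 6: (x=0, y=6)
  Distance 7: (x=0, y=7)
  Distance 8: (x=0, y=8)
  Distance 9: (x=0, y=9)
  Distance 10: (x=0, y=10)
  Distance 11: (x=1, y=10)
Total reachable: 20 (grid has 23 open cells total)

Answer: Reachable cells: 20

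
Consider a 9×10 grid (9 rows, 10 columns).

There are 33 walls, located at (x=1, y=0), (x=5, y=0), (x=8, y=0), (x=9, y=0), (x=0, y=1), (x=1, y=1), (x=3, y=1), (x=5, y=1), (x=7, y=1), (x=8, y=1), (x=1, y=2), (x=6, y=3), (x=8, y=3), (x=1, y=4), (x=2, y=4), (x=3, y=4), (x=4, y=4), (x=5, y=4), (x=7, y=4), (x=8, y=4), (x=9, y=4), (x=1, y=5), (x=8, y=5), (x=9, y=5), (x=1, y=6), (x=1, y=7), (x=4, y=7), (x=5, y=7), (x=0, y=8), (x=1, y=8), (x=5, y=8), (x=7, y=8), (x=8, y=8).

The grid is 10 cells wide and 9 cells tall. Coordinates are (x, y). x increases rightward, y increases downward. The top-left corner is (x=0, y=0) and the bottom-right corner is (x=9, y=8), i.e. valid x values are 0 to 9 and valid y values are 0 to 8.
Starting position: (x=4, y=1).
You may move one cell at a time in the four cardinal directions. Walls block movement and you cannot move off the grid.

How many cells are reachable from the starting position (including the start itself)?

Answer: Reachable cells: 30

Derivation:
BFS flood-fill from (x=4, y=1):
  Distance 0: (x=4, y=1)
  Distance 1: (x=4, y=0), (x=4, y=2)
  Distance 2: (x=3, y=0), (x=3, y=2), (x=5, y=2), (x=4, y=3)
  Distance 3: (x=2, y=0), (x=2, y=2), (x=6, y=2), (x=3, y=3), (x=5, y=3)
  Distance 4: (x=2, y=1), (x=6, y=1), (x=7, y=2), (x=2, y=3)
  Distance 5: (x=6, y=0), (x=8, y=2), (x=1, y=3), (x=7, y=3)
  Distance 6: (x=7, y=0), (x=9, y=2), (x=0, y=3)
  Distance 7: (x=9, y=1), (x=0, y=2), (x=9, y=3), (x=0, y=4)
  Distance 8: (x=0, y=5)
  Distance 9: (x=0, y=6)
  Distance 10: (x=0, y=7)
Total reachable: 30 (grid has 57 open cells total)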